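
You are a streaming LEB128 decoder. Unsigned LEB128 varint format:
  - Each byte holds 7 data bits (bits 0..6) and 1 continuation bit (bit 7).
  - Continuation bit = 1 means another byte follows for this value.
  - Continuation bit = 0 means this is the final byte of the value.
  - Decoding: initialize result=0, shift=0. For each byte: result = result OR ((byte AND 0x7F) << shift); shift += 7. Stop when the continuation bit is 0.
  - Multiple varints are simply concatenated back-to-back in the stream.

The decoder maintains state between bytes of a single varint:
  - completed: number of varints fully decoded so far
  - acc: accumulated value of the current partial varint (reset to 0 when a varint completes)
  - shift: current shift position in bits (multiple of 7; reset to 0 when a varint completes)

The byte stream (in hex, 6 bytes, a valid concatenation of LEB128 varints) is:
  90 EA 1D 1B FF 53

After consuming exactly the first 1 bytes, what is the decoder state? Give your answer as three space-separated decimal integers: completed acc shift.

Answer: 0 16 7

Derivation:
byte[0]=0x90 cont=1 payload=0x10: acc |= 16<<0 -> completed=0 acc=16 shift=7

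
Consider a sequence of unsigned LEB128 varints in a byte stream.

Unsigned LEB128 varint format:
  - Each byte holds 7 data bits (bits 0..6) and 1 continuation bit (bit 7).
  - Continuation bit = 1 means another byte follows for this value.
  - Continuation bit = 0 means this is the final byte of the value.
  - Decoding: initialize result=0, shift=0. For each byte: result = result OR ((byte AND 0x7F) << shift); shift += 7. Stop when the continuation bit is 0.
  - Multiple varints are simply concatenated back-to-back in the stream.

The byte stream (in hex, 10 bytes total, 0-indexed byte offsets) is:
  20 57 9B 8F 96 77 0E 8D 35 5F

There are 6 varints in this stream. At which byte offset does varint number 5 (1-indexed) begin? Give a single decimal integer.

Answer: 7

Derivation:
  byte[0]=0x20 cont=0 payload=0x20=32: acc |= 32<<0 -> acc=32 shift=7 [end]
Varint 1: bytes[0:1] = 20 -> value 32 (1 byte(s))
  byte[1]=0x57 cont=0 payload=0x57=87: acc |= 87<<0 -> acc=87 shift=7 [end]
Varint 2: bytes[1:2] = 57 -> value 87 (1 byte(s))
  byte[2]=0x9B cont=1 payload=0x1B=27: acc |= 27<<0 -> acc=27 shift=7
  byte[3]=0x8F cont=1 payload=0x0F=15: acc |= 15<<7 -> acc=1947 shift=14
  byte[4]=0x96 cont=1 payload=0x16=22: acc |= 22<<14 -> acc=362395 shift=21
  byte[5]=0x77 cont=0 payload=0x77=119: acc |= 119<<21 -> acc=249923483 shift=28 [end]
Varint 3: bytes[2:6] = 9B 8F 96 77 -> value 249923483 (4 byte(s))
  byte[6]=0x0E cont=0 payload=0x0E=14: acc |= 14<<0 -> acc=14 shift=7 [end]
Varint 4: bytes[6:7] = 0E -> value 14 (1 byte(s))
  byte[7]=0x8D cont=1 payload=0x0D=13: acc |= 13<<0 -> acc=13 shift=7
  byte[8]=0x35 cont=0 payload=0x35=53: acc |= 53<<7 -> acc=6797 shift=14 [end]
Varint 5: bytes[7:9] = 8D 35 -> value 6797 (2 byte(s))
  byte[9]=0x5F cont=0 payload=0x5F=95: acc |= 95<<0 -> acc=95 shift=7 [end]
Varint 6: bytes[9:10] = 5F -> value 95 (1 byte(s))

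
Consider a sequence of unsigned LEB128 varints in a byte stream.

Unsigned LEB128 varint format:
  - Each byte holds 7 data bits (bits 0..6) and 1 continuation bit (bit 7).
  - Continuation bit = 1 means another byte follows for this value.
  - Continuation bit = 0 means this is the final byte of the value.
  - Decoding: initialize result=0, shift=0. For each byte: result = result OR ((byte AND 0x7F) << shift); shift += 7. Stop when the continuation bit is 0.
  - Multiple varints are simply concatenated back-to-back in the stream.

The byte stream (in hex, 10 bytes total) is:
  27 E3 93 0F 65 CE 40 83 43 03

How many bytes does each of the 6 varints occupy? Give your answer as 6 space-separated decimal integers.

  byte[0]=0x27 cont=0 payload=0x27=39: acc |= 39<<0 -> acc=39 shift=7 [end]
Varint 1: bytes[0:1] = 27 -> value 39 (1 byte(s))
  byte[1]=0xE3 cont=1 payload=0x63=99: acc |= 99<<0 -> acc=99 shift=7
  byte[2]=0x93 cont=1 payload=0x13=19: acc |= 19<<7 -> acc=2531 shift=14
  byte[3]=0x0F cont=0 payload=0x0F=15: acc |= 15<<14 -> acc=248291 shift=21 [end]
Varint 2: bytes[1:4] = E3 93 0F -> value 248291 (3 byte(s))
  byte[4]=0x65 cont=0 payload=0x65=101: acc |= 101<<0 -> acc=101 shift=7 [end]
Varint 3: bytes[4:5] = 65 -> value 101 (1 byte(s))
  byte[5]=0xCE cont=1 payload=0x4E=78: acc |= 78<<0 -> acc=78 shift=7
  byte[6]=0x40 cont=0 payload=0x40=64: acc |= 64<<7 -> acc=8270 shift=14 [end]
Varint 4: bytes[5:7] = CE 40 -> value 8270 (2 byte(s))
  byte[7]=0x83 cont=1 payload=0x03=3: acc |= 3<<0 -> acc=3 shift=7
  byte[8]=0x43 cont=0 payload=0x43=67: acc |= 67<<7 -> acc=8579 shift=14 [end]
Varint 5: bytes[7:9] = 83 43 -> value 8579 (2 byte(s))
  byte[9]=0x03 cont=0 payload=0x03=3: acc |= 3<<0 -> acc=3 shift=7 [end]
Varint 6: bytes[9:10] = 03 -> value 3 (1 byte(s))

Answer: 1 3 1 2 2 1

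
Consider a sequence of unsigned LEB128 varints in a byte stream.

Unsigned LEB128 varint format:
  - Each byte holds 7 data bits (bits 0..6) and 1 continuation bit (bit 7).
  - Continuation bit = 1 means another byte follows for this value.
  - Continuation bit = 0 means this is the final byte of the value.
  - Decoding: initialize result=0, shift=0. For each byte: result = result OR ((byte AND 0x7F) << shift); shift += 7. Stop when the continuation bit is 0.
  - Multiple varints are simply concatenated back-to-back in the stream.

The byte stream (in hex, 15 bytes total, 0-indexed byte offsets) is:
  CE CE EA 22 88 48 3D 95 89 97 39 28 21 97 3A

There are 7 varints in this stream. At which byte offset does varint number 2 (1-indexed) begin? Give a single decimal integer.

  byte[0]=0xCE cont=1 payload=0x4E=78: acc |= 78<<0 -> acc=78 shift=7
  byte[1]=0xCE cont=1 payload=0x4E=78: acc |= 78<<7 -> acc=10062 shift=14
  byte[2]=0xEA cont=1 payload=0x6A=106: acc |= 106<<14 -> acc=1746766 shift=21
  byte[3]=0x22 cont=0 payload=0x22=34: acc |= 34<<21 -> acc=73049934 shift=28 [end]
Varint 1: bytes[0:4] = CE CE EA 22 -> value 73049934 (4 byte(s))
  byte[4]=0x88 cont=1 payload=0x08=8: acc |= 8<<0 -> acc=8 shift=7
  byte[5]=0x48 cont=0 payload=0x48=72: acc |= 72<<7 -> acc=9224 shift=14 [end]
Varint 2: bytes[4:6] = 88 48 -> value 9224 (2 byte(s))
  byte[6]=0x3D cont=0 payload=0x3D=61: acc |= 61<<0 -> acc=61 shift=7 [end]
Varint 3: bytes[6:7] = 3D -> value 61 (1 byte(s))
  byte[7]=0x95 cont=1 payload=0x15=21: acc |= 21<<0 -> acc=21 shift=7
  byte[8]=0x89 cont=1 payload=0x09=9: acc |= 9<<7 -> acc=1173 shift=14
  byte[9]=0x97 cont=1 payload=0x17=23: acc |= 23<<14 -> acc=378005 shift=21
  byte[10]=0x39 cont=0 payload=0x39=57: acc |= 57<<21 -> acc=119915669 shift=28 [end]
Varint 4: bytes[7:11] = 95 89 97 39 -> value 119915669 (4 byte(s))
  byte[11]=0x28 cont=0 payload=0x28=40: acc |= 40<<0 -> acc=40 shift=7 [end]
Varint 5: bytes[11:12] = 28 -> value 40 (1 byte(s))
  byte[12]=0x21 cont=0 payload=0x21=33: acc |= 33<<0 -> acc=33 shift=7 [end]
Varint 6: bytes[12:13] = 21 -> value 33 (1 byte(s))
  byte[13]=0x97 cont=1 payload=0x17=23: acc |= 23<<0 -> acc=23 shift=7
  byte[14]=0x3A cont=0 payload=0x3A=58: acc |= 58<<7 -> acc=7447 shift=14 [end]
Varint 7: bytes[13:15] = 97 3A -> value 7447 (2 byte(s))

Answer: 4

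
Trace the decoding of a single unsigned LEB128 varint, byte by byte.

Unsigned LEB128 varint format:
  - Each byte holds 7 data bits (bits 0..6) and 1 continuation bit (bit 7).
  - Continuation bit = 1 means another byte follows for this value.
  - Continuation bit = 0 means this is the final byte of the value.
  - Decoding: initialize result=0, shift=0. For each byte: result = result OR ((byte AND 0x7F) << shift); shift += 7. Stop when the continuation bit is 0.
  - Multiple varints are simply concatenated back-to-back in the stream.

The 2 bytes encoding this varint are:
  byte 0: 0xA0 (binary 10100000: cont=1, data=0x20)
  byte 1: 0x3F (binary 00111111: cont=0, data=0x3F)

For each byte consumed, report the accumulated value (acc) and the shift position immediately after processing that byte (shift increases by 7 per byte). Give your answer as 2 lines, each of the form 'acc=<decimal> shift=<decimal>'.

byte 0=0xA0: payload=0x20=32, contrib = 32<<0 = 32; acc -> 32, shift -> 7
byte 1=0x3F: payload=0x3F=63, contrib = 63<<7 = 8064; acc -> 8096, shift -> 14

Answer: acc=32 shift=7
acc=8096 shift=14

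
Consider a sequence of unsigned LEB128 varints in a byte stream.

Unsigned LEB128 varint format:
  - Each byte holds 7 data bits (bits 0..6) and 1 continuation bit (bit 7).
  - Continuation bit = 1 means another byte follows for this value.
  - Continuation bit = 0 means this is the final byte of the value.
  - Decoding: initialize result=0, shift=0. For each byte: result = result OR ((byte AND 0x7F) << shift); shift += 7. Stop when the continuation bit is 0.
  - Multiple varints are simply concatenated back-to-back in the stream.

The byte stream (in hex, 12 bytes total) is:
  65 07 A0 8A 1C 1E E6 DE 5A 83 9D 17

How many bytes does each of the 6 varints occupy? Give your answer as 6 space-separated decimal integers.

Answer: 1 1 3 1 3 3

Derivation:
  byte[0]=0x65 cont=0 payload=0x65=101: acc |= 101<<0 -> acc=101 shift=7 [end]
Varint 1: bytes[0:1] = 65 -> value 101 (1 byte(s))
  byte[1]=0x07 cont=0 payload=0x07=7: acc |= 7<<0 -> acc=7 shift=7 [end]
Varint 2: bytes[1:2] = 07 -> value 7 (1 byte(s))
  byte[2]=0xA0 cont=1 payload=0x20=32: acc |= 32<<0 -> acc=32 shift=7
  byte[3]=0x8A cont=1 payload=0x0A=10: acc |= 10<<7 -> acc=1312 shift=14
  byte[4]=0x1C cont=0 payload=0x1C=28: acc |= 28<<14 -> acc=460064 shift=21 [end]
Varint 3: bytes[2:5] = A0 8A 1C -> value 460064 (3 byte(s))
  byte[5]=0x1E cont=0 payload=0x1E=30: acc |= 30<<0 -> acc=30 shift=7 [end]
Varint 4: bytes[5:6] = 1E -> value 30 (1 byte(s))
  byte[6]=0xE6 cont=1 payload=0x66=102: acc |= 102<<0 -> acc=102 shift=7
  byte[7]=0xDE cont=1 payload=0x5E=94: acc |= 94<<7 -> acc=12134 shift=14
  byte[8]=0x5A cont=0 payload=0x5A=90: acc |= 90<<14 -> acc=1486694 shift=21 [end]
Varint 5: bytes[6:9] = E6 DE 5A -> value 1486694 (3 byte(s))
  byte[9]=0x83 cont=1 payload=0x03=3: acc |= 3<<0 -> acc=3 shift=7
  byte[10]=0x9D cont=1 payload=0x1D=29: acc |= 29<<7 -> acc=3715 shift=14
  byte[11]=0x17 cont=0 payload=0x17=23: acc |= 23<<14 -> acc=380547 shift=21 [end]
Varint 6: bytes[9:12] = 83 9D 17 -> value 380547 (3 byte(s))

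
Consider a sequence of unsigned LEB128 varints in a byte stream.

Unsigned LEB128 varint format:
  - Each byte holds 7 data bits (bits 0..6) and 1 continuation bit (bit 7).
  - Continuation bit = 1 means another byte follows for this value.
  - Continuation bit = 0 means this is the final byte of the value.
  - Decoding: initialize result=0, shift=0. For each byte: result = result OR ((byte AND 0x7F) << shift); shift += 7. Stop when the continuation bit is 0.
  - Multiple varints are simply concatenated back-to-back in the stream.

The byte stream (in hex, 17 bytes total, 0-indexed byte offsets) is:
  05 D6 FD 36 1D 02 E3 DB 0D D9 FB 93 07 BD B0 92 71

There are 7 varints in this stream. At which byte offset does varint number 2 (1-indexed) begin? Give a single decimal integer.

Answer: 1

Derivation:
  byte[0]=0x05 cont=0 payload=0x05=5: acc |= 5<<0 -> acc=5 shift=7 [end]
Varint 1: bytes[0:1] = 05 -> value 5 (1 byte(s))
  byte[1]=0xD6 cont=1 payload=0x56=86: acc |= 86<<0 -> acc=86 shift=7
  byte[2]=0xFD cont=1 payload=0x7D=125: acc |= 125<<7 -> acc=16086 shift=14
  byte[3]=0x36 cont=0 payload=0x36=54: acc |= 54<<14 -> acc=900822 shift=21 [end]
Varint 2: bytes[1:4] = D6 FD 36 -> value 900822 (3 byte(s))
  byte[4]=0x1D cont=0 payload=0x1D=29: acc |= 29<<0 -> acc=29 shift=7 [end]
Varint 3: bytes[4:5] = 1D -> value 29 (1 byte(s))
  byte[5]=0x02 cont=0 payload=0x02=2: acc |= 2<<0 -> acc=2 shift=7 [end]
Varint 4: bytes[5:6] = 02 -> value 2 (1 byte(s))
  byte[6]=0xE3 cont=1 payload=0x63=99: acc |= 99<<0 -> acc=99 shift=7
  byte[7]=0xDB cont=1 payload=0x5B=91: acc |= 91<<7 -> acc=11747 shift=14
  byte[8]=0x0D cont=0 payload=0x0D=13: acc |= 13<<14 -> acc=224739 shift=21 [end]
Varint 5: bytes[6:9] = E3 DB 0D -> value 224739 (3 byte(s))
  byte[9]=0xD9 cont=1 payload=0x59=89: acc |= 89<<0 -> acc=89 shift=7
  byte[10]=0xFB cont=1 payload=0x7B=123: acc |= 123<<7 -> acc=15833 shift=14
  byte[11]=0x93 cont=1 payload=0x13=19: acc |= 19<<14 -> acc=327129 shift=21
  byte[12]=0x07 cont=0 payload=0x07=7: acc |= 7<<21 -> acc=15007193 shift=28 [end]
Varint 6: bytes[9:13] = D9 FB 93 07 -> value 15007193 (4 byte(s))
  byte[13]=0xBD cont=1 payload=0x3D=61: acc |= 61<<0 -> acc=61 shift=7
  byte[14]=0xB0 cont=1 payload=0x30=48: acc |= 48<<7 -> acc=6205 shift=14
  byte[15]=0x92 cont=1 payload=0x12=18: acc |= 18<<14 -> acc=301117 shift=21
  byte[16]=0x71 cont=0 payload=0x71=113: acc |= 113<<21 -> acc=237279293 shift=28 [end]
Varint 7: bytes[13:17] = BD B0 92 71 -> value 237279293 (4 byte(s))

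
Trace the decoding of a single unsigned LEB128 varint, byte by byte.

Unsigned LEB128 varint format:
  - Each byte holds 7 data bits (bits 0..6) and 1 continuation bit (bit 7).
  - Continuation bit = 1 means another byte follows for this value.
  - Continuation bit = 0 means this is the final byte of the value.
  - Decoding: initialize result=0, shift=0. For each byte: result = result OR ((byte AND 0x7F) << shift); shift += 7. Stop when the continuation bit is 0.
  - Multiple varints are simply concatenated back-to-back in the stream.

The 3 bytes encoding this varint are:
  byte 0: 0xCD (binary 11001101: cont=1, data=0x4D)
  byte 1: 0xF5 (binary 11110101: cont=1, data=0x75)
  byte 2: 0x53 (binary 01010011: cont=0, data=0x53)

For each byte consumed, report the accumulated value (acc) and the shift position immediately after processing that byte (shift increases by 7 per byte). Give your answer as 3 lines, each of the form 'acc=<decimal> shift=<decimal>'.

byte 0=0xCD: payload=0x4D=77, contrib = 77<<0 = 77; acc -> 77, shift -> 7
byte 1=0xF5: payload=0x75=117, contrib = 117<<7 = 14976; acc -> 15053, shift -> 14
byte 2=0x53: payload=0x53=83, contrib = 83<<14 = 1359872; acc -> 1374925, shift -> 21

Answer: acc=77 shift=7
acc=15053 shift=14
acc=1374925 shift=21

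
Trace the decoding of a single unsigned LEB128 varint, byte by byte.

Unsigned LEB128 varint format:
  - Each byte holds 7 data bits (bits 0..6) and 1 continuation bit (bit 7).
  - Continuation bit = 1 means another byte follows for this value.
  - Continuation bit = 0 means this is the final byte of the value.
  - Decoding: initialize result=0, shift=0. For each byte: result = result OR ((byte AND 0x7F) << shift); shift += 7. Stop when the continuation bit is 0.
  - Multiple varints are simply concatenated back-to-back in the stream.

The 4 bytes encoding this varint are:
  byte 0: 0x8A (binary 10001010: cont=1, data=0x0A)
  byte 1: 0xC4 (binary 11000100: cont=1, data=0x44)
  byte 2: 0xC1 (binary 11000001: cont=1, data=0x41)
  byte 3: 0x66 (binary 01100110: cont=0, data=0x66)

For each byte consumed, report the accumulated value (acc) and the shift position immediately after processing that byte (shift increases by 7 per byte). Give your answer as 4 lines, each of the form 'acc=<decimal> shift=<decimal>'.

Answer: acc=10 shift=7
acc=8714 shift=14
acc=1073674 shift=21
acc=214983178 shift=28

Derivation:
byte 0=0x8A: payload=0x0A=10, contrib = 10<<0 = 10; acc -> 10, shift -> 7
byte 1=0xC4: payload=0x44=68, contrib = 68<<7 = 8704; acc -> 8714, shift -> 14
byte 2=0xC1: payload=0x41=65, contrib = 65<<14 = 1064960; acc -> 1073674, shift -> 21
byte 3=0x66: payload=0x66=102, contrib = 102<<21 = 213909504; acc -> 214983178, shift -> 28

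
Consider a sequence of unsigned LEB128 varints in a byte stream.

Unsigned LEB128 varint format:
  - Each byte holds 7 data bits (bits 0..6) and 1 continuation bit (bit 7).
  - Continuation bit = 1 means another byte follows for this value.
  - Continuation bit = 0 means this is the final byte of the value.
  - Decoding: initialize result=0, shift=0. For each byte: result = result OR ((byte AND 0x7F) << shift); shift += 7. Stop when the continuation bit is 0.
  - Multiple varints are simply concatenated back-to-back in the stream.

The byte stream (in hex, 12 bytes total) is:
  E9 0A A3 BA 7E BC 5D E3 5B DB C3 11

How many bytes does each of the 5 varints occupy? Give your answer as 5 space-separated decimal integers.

  byte[0]=0xE9 cont=1 payload=0x69=105: acc |= 105<<0 -> acc=105 shift=7
  byte[1]=0x0A cont=0 payload=0x0A=10: acc |= 10<<7 -> acc=1385 shift=14 [end]
Varint 1: bytes[0:2] = E9 0A -> value 1385 (2 byte(s))
  byte[2]=0xA3 cont=1 payload=0x23=35: acc |= 35<<0 -> acc=35 shift=7
  byte[3]=0xBA cont=1 payload=0x3A=58: acc |= 58<<7 -> acc=7459 shift=14
  byte[4]=0x7E cont=0 payload=0x7E=126: acc |= 126<<14 -> acc=2071843 shift=21 [end]
Varint 2: bytes[2:5] = A3 BA 7E -> value 2071843 (3 byte(s))
  byte[5]=0xBC cont=1 payload=0x3C=60: acc |= 60<<0 -> acc=60 shift=7
  byte[6]=0x5D cont=0 payload=0x5D=93: acc |= 93<<7 -> acc=11964 shift=14 [end]
Varint 3: bytes[5:7] = BC 5D -> value 11964 (2 byte(s))
  byte[7]=0xE3 cont=1 payload=0x63=99: acc |= 99<<0 -> acc=99 shift=7
  byte[8]=0x5B cont=0 payload=0x5B=91: acc |= 91<<7 -> acc=11747 shift=14 [end]
Varint 4: bytes[7:9] = E3 5B -> value 11747 (2 byte(s))
  byte[9]=0xDB cont=1 payload=0x5B=91: acc |= 91<<0 -> acc=91 shift=7
  byte[10]=0xC3 cont=1 payload=0x43=67: acc |= 67<<7 -> acc=8667 shift=14
  byte[11]=0x11 cont=0 payload=0x11=17: acc |= 17<<14 -> acc=287195 shift=21 [end]
Varint 5: bytes[9:12] = DB C3 11 -> value 287195 (3 byte(s))

Answer: 2 3 2 2 3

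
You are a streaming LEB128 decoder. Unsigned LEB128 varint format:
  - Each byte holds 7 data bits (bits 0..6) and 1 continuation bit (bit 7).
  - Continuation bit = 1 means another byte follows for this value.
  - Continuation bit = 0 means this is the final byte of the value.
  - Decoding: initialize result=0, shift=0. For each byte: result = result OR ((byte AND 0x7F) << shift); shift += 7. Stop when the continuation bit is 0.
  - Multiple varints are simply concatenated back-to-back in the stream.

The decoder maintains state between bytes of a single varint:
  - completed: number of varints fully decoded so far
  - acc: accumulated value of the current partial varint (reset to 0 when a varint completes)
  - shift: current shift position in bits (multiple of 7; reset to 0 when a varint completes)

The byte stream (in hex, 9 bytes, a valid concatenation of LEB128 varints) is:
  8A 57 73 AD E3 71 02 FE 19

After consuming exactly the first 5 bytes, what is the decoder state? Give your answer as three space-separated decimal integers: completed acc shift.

byte[0]=0x8A cont=1 payload=0x0A: acc |= 10<<0 -> completed=0 acc=10 shift=7
byte[1]=0x57 cont=0 payload=0x57: varint #1 complete (value=11146); reset -> completed=1 acc=0 shift=0
byte[2]=0x73 cont=0 payload=0x73: varint #2 complete (value=115); reset -> completed=2 acc=0 shift=0
byte[3]=0xAD cont=1 payload=0x2D: acc |= 45<<0 -> completed=2 acc=45 shift=7
byte[4]=0xE3 cont=1 payload=0x63: acc |= 99<<7 -> completed=2 acc=12717 shift=14

Answer: 2 12717 14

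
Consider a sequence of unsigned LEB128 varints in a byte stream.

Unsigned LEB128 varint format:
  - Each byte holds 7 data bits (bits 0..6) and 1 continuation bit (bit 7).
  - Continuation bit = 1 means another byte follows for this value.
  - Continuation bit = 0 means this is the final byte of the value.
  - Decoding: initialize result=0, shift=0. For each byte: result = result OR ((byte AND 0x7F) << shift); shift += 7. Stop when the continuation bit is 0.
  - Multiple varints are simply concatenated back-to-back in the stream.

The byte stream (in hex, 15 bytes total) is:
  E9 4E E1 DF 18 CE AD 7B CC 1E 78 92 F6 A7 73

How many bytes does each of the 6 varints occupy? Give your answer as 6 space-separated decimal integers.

  byte[0]=0xE9 cont=1 payload=0x69=105: acc |= 105<<0 -> acc=105 shift=7
  byte[1]=0x4E cont=0 payload=0x4E=78: acc |= 78<<7 -> acc=10089 shift=14 [end]
Varint 1: bytes[0:2] = E9 4E -> value 10089 (2 byte(s))
  byte[2]=0xE1 cont=1 payload=0x61=97: acc |= 97<<0 -> acc=97 shift=7
  byte[3]=0xDF cont=1 payload=0x5F=95: acc |= 95<<7 -> acc=12257 shift=14
  byte[4]=0x18 cont=0 payload=0x18=24: acc |= 24<<14 -> acc=405473 shift=21 [end]
Varint 2: bytes[2:5] = E1 DF 18 -> value 405473 (3 byte(s))
  byte[5]=0xCE cont=1 payload=0x4E=78: acc |= 78<<0 -> acc=78 shift=7
  byte[6]=0xAD cont=1 payload=0x2D=45: acc |= 45<<7 -> acc=5838 shift=14
  byte[7]=0x7B cont=0 payload=0x7B=123: acc |= 123<<14 -> acc=2021070 shift=21 [end]
Varint 3: bytes[5:8] = CE AD 7B -> value 2021070 (3 byte(s))
  byte[8]=0xCC cont=1 payload=0x4C=76: acc |= 76<<0 -> acc=76 shift=7
  byte[9]=0x1E cont=0 payload=0x1E=30: acc |= 30<<7 -> acc=3916 shift=14 [end]
Varint 4: bytes[8:10] = CC 1E -> value 3916 (2 byte(s))
  byte[10]=0x78 cont=0 payload=0x78=120: acc |= 120<<0 -> acc=120 shift=7 [end]
Varint 5: bytes[10:11] = 78 -> value 120 (1 byte(s))
  byte[11]=0x92 cont=1 payload=0x12=18: acc |= 18<<0 -> acc=18 shift=7
  byte[12]=0xF6 cont=1 payload=0x76=118: acc |= 118<<7 -> acc=15122 shift=14
  byte[13]=0xA7 cont=1 payload=0x27=39: acc |= 39<<14 -> acc=654098 shift=21
  byte[14]=0x73 cont=0 payload=0x73=115: acc |= 115<<21 -> acc=241826578 shift=28 [end]
Varint 6: bytes[11:15] = 92 F6 A7 73 -> value 241826578 (4 byte(s))

Answer: 2 3 3 2 1 4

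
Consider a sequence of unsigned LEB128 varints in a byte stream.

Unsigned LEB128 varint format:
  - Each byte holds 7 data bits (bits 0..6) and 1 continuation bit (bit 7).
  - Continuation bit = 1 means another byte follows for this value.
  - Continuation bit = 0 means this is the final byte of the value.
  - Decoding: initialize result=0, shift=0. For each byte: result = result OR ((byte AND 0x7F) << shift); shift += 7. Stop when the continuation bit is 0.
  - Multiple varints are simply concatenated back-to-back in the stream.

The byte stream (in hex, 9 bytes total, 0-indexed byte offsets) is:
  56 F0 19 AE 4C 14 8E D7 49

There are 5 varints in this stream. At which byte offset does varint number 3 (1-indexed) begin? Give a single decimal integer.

Answer: 3

Derivation:
  byte[0]=0x56 cont=0 payload=0x56=86: acc |= 86<<0 -> acc=86 shift=7 [end]
Varint 1: bytes[0:1] = 56 -> value 86 (1 byte(s))
  byte[1]=0xF0 cont=1 payload=0x70=112: acc |= 112<<0 -> acc=112 shift=7
  byte[2]=0x19 cont=0 payload=0x19=25: acc |= 25<<7 -> acc=3312 shift=14 [end]
Varint 2: bytes[1:3] = F0 19 -> value 3312 (2 byte(s))
  byte[3]=0xAE cont=1 payload=0x2E=46: acc |= 46<<0 -> acc=46 shift=7
  byte[4]=0x4C cont=0 payload=0x4C=76: acc |= 76<<7 -> acc=9774 shift=14 [end]
Varint 3: bytes[3:5] = AE 4C -> value 9774 (2 byte(s))
  byte[5]=0x14 cont=0 payload=0x14=20: acc |= 20<<0 -> acc=20 shift=7 [end]
Varint 4: bytes[5:6] = 14 -> value 20 (1 byte(s))
  byte[6]=0x8E cont=1 payload=0x0E=14: acc |= 14<<0 -> acc=14 shift=7
  byte[7]=0xD7 cont=1 payload=0x57=87: acc |= 87<<7 -> acc=11150 shift=14
  byte[8]=0x49 cont=0 payload=0x49=73: acc |= 73<<14 -> acc=1207182 shift=21 [end]
Varint 5: bytes[6:9] = 8E D7 49 -> value 1207182 (3 byte(s))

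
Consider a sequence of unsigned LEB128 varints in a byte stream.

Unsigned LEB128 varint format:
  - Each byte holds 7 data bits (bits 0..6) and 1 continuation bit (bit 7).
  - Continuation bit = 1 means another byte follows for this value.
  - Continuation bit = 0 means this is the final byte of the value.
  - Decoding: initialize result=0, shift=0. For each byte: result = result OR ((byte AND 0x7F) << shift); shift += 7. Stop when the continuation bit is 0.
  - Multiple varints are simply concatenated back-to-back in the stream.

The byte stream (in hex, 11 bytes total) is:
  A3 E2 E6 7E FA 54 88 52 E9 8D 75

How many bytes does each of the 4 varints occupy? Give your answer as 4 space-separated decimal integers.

  byte[0]=0xA3 cont=1 payload=0x23=35: acc |= 35<<0 -> acc=35 shift=7
  byte[1]=0xE2 cont=1 payload=0x62=98: acc |= 98<<7 -> acc=12579 shift=14
  byte[2]=0xE6 cont=1 payload=0x66=102: acc |= 102<<14 -> acc=1683747 shift=21
  byte[3]=0x7E cont=0 payload=0x7E=126: acc |= 126<<21 -> acc=265924899 shift=28 [end]
Varint 1: bytes[0:4] = A3 E2 E6 7E -> value 265924899 (4 byte(s))
  byte[4]=0xFA cont=1 payload=0x7A=122: acc |= 122<<0 -> acc=122 shift=7
  byte[5]=0x54 cont=0 payload=0x54=84: acc |= 84<<7 -> acc=10874 shift=14 [end]
Varint 2: bytes[4:6] = FA 54 -> value 10874 (2 byte(s))
  byte[6]=0x88 cont=1 payload=0x08=8: acc |= 8<<0 -> acc=8 shift=7
  byte[7]=0x52 cont=0 payload=0x52=82: acc |= 82<<7 -> acc=10504 shift=14 [end]
Varint 3: bytes[6:8] = 88 52 -> value 10504 (2 byte(s))
  byte[8]=0xE9 cont=1 payload=0x69=105: acc |= 105<<0 -> acc=105 shift=7
  byte[9]=0x8D cont=1 payload=0x0D=13: acc |= 13<<7 -> acc=1769 shift=14
  byte[10]=0x75 cont=0 payload=0x75=117: acc |= 117<<14 -> acc=1918697 shift=21 [end]
Varint 4: bytes[8:11] = E9 8D 75 -> value 1918697 (3 byte(s))

Answer: 4 2 2 3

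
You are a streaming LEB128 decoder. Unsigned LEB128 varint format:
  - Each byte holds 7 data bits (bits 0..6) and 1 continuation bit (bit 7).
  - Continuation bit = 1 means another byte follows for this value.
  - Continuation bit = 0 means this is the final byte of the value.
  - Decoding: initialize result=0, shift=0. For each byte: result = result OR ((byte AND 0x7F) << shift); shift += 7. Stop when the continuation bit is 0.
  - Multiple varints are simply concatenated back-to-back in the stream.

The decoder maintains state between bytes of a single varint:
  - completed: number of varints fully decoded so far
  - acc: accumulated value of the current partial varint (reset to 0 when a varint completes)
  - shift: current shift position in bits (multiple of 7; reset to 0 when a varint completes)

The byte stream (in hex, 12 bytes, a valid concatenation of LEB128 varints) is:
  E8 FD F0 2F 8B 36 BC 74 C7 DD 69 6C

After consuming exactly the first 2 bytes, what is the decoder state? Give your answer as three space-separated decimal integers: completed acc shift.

Answer: 0 16104 14

Derivation:
byte[0]=0xE8 cont=1 payload=0x68: acc |= 104<<0 -> completed=0 acc=104 shift=7
byte[1]=0xFD cont=1 payload=0x7D: acc |= 125<<7 -> completed=0 acc=16104 shift=14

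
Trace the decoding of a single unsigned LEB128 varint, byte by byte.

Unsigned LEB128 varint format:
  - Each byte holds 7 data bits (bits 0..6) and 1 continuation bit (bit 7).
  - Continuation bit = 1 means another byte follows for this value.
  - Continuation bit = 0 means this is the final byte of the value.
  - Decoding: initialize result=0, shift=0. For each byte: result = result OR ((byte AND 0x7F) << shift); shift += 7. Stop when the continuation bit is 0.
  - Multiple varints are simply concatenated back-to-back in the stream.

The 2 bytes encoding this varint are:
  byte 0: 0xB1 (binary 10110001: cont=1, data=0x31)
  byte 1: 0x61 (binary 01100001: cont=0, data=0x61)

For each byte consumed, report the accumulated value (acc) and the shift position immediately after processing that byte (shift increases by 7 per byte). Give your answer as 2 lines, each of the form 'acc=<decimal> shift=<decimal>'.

byte 0=0xB1: payload=0x31=49, contrib = 49<<0 = 49; acc -> 49, shift -> 7
byte 1=0x61: payload=0x61=97, contrib = 97<<7 = 12416; acc -> 12465, shift -> 14

Answer: acc=49 shift=7
acc=12465 shift=14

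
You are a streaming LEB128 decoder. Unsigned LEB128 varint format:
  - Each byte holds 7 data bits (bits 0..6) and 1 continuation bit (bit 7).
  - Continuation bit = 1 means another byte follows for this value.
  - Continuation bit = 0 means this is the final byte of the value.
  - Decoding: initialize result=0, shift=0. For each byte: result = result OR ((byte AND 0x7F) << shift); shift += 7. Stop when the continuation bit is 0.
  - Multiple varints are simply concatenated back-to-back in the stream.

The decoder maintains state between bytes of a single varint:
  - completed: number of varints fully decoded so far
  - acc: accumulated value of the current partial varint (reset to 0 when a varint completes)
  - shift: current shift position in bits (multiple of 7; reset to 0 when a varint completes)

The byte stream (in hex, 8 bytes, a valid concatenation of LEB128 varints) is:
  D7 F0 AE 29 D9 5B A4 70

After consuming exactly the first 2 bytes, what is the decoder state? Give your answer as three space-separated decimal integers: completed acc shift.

byte[0]=0xD7 cont=1 payload=0x57: acc |= 87<<0 -> completed=0 acc=87 shift=7
byte[1]=0xF0 cont=1 payload=0x70: acc |= 112<<7 -> completed=0 acc=14423 shift=14

Answer: 0 14423 14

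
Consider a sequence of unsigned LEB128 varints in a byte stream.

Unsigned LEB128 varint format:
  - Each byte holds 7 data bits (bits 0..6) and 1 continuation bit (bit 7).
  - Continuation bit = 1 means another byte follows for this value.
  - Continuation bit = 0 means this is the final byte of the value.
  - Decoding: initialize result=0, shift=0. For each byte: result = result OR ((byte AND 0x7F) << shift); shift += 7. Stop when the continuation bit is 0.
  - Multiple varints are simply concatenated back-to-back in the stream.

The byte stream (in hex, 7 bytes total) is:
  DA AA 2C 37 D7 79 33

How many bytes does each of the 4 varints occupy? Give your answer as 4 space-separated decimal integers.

Answer: 3 1 2 1

Derivation:
  byte[0]=0xDA cont=1 payload=0x5A=90: acc |= 90<<0 -> acc=90 shift=7
  byte[1]=0xAA cont=1 payload=0x2A=42: acc |= 42<<7 -> acc=5466 shift=14
  byte[2]=0x2C cont=0 payload=0x2C=44: acc |= 44<<14 -> acc=726362 shift=21 [end]
Varint 1: bytes[0:3] = DA AA 2C -> value 726362 (3 byte(s))
  byte[3]=0x37 cont=0 payload=0x37=55: acc |= 55<<0 -> acc=55 shift=7 [end]
Varint 2: bytes[3:4] = 37 -> value 55 (1 byte(s))
  byte[4]=0xD7 cont=1 payload=0x57=87: acc |= 87<<0 -> acc=87 shift=7
  byte[5]=0x79 cont=0 payload=0x79=121: acc |= 121<<7 -> acc=15575 shift=14 [end]
Varint 3: bytes[4:6] = D7 79 -> value 15575 (2 byte(s))
  byte[6]=0x33 cont=0 payload=0x33=51: acc |= 51<<0 -> acc=51 shift=7 [end]
Varint 4: bytes[6:7] = 33 -> value 51 (1 byte(s))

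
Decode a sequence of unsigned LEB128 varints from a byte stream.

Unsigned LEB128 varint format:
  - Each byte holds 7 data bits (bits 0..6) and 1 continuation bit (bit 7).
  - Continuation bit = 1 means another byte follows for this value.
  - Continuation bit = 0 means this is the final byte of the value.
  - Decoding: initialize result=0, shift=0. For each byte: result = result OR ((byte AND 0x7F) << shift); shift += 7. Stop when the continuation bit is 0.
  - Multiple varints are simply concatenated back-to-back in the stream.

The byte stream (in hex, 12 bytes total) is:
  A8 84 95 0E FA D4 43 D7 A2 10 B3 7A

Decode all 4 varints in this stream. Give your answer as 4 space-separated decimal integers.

  byte[0]=0xA8 cont=1 payload=0x28=40: acc |= 40<<0 -> acc=40 shift=7
  byte[1]=0x84 cont=1 payload=0x04=4: acc |= 4<<7 -> acc=552 shift=14
  byte[2]=0x95 cont=1 payload=0x15=21: acc |= 21<<14 -> acc=344616 shift=21
  byte[3]=0x0E cont=0 payload=0x0E=14: acc |= 14<<21 -> acc=29704744 shift=28 [end]
Varint 1: bytes[0:4] = A8 84 95 0E -> value 29704744 (4 byte(s))
  byte[4]=0xFA cont=1 payload=0x7A=122: acc |= 122<<0 -> acc=122 shift=7
  byte[5]=0xD4 cont=1 payload=0x54=84: acc |= 84<<7 -> acc=10874 shift=14
  byte[6]=0x43 cont=0 payload=0x43=67: acc |= 67<<14 -> acc=1108602 shift=21 [end]
Varint 2: bytes[4:7] = FA D4 43 -> value 1108602 (3 byte(s))
  byte[7]=0xD7 cont=1 payload=0x57=87: acc |= 87<<0 -> acc=87 shift=7
  byte[8]=0xA2 cont=1 payload=0x22=34: acc |= 34<<7 -> acc=4439 shift=14
  byte[9]=0x10 cont=0 payload=0x10=16: acc |= 16<<14 -> acc=266583 shift=21 [end]
Varint 3: bytes[7:10] = D7 A2 10 -> value 266583 (3 byte(s))
  byte[10]=0xB3 cont=1 payload=0x33=51: acc |= 51<<0 -> acc=51 shift=7
  byte[11]=0x7A cont=0 payload=0x7A=122: acc |= 122<<7 -> acc=15667 shift=14 [end]
Varint 4: bytes[10:12] = B3 7A -> value 15667 (2 byte(s))

Answer: 29704744 1108602 266583 15667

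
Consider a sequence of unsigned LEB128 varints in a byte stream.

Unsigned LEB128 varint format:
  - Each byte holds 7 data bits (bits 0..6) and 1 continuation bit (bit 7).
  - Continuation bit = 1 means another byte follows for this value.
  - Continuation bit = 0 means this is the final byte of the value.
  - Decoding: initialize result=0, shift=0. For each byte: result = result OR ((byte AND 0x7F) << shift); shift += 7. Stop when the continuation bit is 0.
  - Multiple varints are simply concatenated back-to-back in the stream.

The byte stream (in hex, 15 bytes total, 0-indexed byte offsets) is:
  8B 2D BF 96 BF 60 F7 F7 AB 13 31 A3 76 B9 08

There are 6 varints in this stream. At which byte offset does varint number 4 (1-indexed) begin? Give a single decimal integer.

  byte[0]=0x8B cont=1 payload=0x0B=11: acc |= 11<<0 -> acc=11 shift=7
  byte[1]=0x2D cont=0 payload=0x2D=45: acc |= 45<<7 -> acc=5771 shift=14 [end]
Varint 1: bytes[0:2] = 8B 2D -> value 5771 (2 byte(s))
  byte[2]=0xBF cont=1 payload=0x3F=63: acc |= 63<<0 -> acc=63 shift=7
  byte[3]=0x96 cont=1 payload=0x16=22: acc |= 22<<7 -> acc=2879 shift=14
  byte[4]=0xBF cont=1 payload=0x3F=63: acc |= 63<<14 -> acc=1035071 shift=21
  byte[5]=0x60 cont=0 payload=0x60=96: acc |= 96<<21 -> acc=202361663 shift=28 [end]
Varint 2: bytes[2:6] = BF 96 BF 60 -> value 202361663 (4 byte(s))
  byte[6]=0xF7 cont=1 payload=0x77=119: acc |= 119<<0 -> acc=119 shift=7
  byte[7]=0xF7 cont=1 payload=0x77=119: acc |= 119<<7 -> acc=15351 shift=14
  byte[8]=0xAB cont=1 payload=0x2B=43: acc |= 43<<14 -> acc=719863 shift=21
  byte[9]=0x13 cont=0 payload=0x13=19: acc |= 19<<21 -> acc=40565751 shift=28 [end]
Varint 3: bytes[6:10] = F7 F7 AB 13 -> value 40565751 (4 byte(s))
  byte[10]=0x31 cont=0 payload=0x31=49: acc |= 49<<0 -> acc=49 shift=7 [end]
Varint 4: bytes[10:11] = 31 -> value 49 (1 byte(s))
  byte[11]=0xA3 cont=1 payload=0x23=35: acc |= 35<<0 -> acc=35 shift=7
  byte[12]=0x76 cont=0 payload=0x76=118: acc |= 118<<7 -> acc=15139 shift=14 [end]
Varint 5: bytes[11:13] = A3 76 -> value 15139 (2 byte(s))
  byte[13]=0xB9 cont=1 payload=0x39=57: acc |= 57<<0 -> acc=57 shift=7
  byte[14]=0x08 cont=0 payload=0x08=8: acc |= 8<<7 -> acc=1081 shift=14 [end]
Varint 6: bytes[13:15] = B9 08 -> value 1081 (2 byte(s))

Answer: 10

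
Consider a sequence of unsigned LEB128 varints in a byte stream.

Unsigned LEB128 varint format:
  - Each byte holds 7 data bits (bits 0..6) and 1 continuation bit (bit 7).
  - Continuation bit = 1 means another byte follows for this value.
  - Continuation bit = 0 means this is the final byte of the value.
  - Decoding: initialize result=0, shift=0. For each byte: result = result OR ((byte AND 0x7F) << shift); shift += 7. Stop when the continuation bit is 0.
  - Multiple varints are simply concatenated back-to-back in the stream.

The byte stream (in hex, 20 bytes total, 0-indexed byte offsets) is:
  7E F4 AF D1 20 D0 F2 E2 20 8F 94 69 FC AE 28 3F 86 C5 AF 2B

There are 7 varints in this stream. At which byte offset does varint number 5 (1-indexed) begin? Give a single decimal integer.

  byte[0]=0x7E cont=0 payload=0x7E=126: acc |= 126<<0 -> acc=126 shift=7 [end]
Varint 1: bytes[0:1] = 7E -> value 126 (1 byte(s))
  byte[1]=0xF4 cont=1 payload=0x74=116: acc |= 116<<0 -> acc=116 shift=7
  byte[2]=0xAF cont=1 payload=0x2F=47: acc |= 47<<7 -> acc=6132 shift=14
  byte[3]=0xD1 cont=1 payload=0x51=81: acc |= 81<<14 -> acc=1333236 shift=21
  byte[4]=0x20 cont=0 payload=0x20=32: acc |= 32<<21 -> acc=68442100 shift=28 [end]
Varint 2: bytes[1:5] = F4 AF D1 20 -> value 68442100 (4 byte(s))
  byte[5]=0xD0 cont=1 payload=0x50=80: acc |= 80<<0 -> acc=80 shift=7
  byte[6]=0xF2 cont=1 payload=0x72=114: acc |= 114<<7 -> acc=14672 shift=14
  byte[7]=0xE2 cont=1 payload=0x62=98: acc |= 98<<14 -> acc=1620304 shift=21
  byte[8]=0x20 cont=0 payload=0x20=32: acc |= 32<<21 -> acc=68729168 shift=28 [end]
Varint 3: bytes[5:9] = D0 F2 E2 20 -> value 68729168 (4 byte(s))
  byte[9]=0x8F cont=1 payload=0x0F=15: acc |= 15<<0 -> acc=15 shift=7
  byte[10]=0x94 cont=1 payload=0x14=20: acc |= 20<<7 -> acc=2575 shift=14
  byte[11]=0x69 cont=0 payload=0x69=105: acc |= 105<<14 -> acc=1722895 shift=21 [end]
Varint 4: bytes[9:12] = 8F 94 69 -> value 1722895 (3 byte(s))
  byte[12]=0xFC cont=1 payload=0x7C=124: acc |= 124<<0 -> acc=124 shift=7
  byte[13]=0xAE cont=1 payload=0x2E=46: acc |= 46<<7 -> acc=6012 shift=14
  byte[14]=0x28 cont=0 payload=0x28=40: acc |= 40<<14 -> acc=661372 shift=21 [end]
Varint 5: bytes[12:15] = FC AE 28 -> value 661372 (3 byte(s))
  byte[15]=0x3F cont=0 payload=0x3F=63: acc |= 63<<0 -> acc=63 shift=7 [end]
Varint 6: bytes[15:16] = 3F -> value 63 (1 byte(s))
  byte[16]=0x86 cont=1 payload=0x06=6: acc |= 6<<0 -> acc=6 shift=7
  byte[17]=0xC5 cont=1 payload=0x45=69: acc |= 69<<7 -> acc=8838 shift=14
  byte[18]=0xAF cont=1 payload=0x2F=47: acc |= 47<<14 -> acc=778886 shift=21
  byte[19]=0x2B cont=0 payload=0x2B=43: acc |= 43<<21 -> acc=90956422 shift=28 [end]
Varint 7: bytes[16:20] = 86 C5 AF 2B -> value 90956422 (4 byte(s))

Answer: 12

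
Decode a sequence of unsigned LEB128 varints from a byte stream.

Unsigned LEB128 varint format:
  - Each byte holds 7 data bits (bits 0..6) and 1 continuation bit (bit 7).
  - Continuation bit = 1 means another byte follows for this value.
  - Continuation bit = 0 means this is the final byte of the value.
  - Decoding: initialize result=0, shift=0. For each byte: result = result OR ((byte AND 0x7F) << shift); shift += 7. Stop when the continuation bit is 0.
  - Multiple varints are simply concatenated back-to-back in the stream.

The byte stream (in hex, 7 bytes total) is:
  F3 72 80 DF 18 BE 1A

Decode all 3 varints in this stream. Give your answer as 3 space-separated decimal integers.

  byte[0]=0xF3 cont=1 payload=0x73=115: acc |= 115<<0 -> acc=115 shift=7
  byte[1]=0x72 cont=0 payload=0x72=114: acc |= 114<<7 -> acc=14707 shift=14 [end]
Varint 1: bytes[0:2] = F3 72 -> value 14707 (2 byte(s))
  byte[2]=0x80 cont=1 payload=0x00=0: acc |= 0<<0 -> acc=0 shift=7
  byte[3]=0xDF cont=1 payload=0x5F=95: acc |= 95<<7 -> acc=12160 shift=14
  byte[4]=0x18 cont=0 payload=0x18=24: acc |= 24<<14 -> acc=405376 shift=21 [end]
Varint 2: bytes[2:5] = 80 DF 18 -> value 405376 (3 byte(s))
  byte[5]=0xBE cont=1 payload=0x3E=62: acc |= 62<<0 -> acc=62 shift=7
  byte[6]=0x1A cont=0 payload=0x1A=26: acc |= 26<<7 -> acc=3390 shift=14 [end]
Varint 3: bytes[5:7] = BE 1A -> value 3390 (2 byte(s))

Answer: 14707 405376 3390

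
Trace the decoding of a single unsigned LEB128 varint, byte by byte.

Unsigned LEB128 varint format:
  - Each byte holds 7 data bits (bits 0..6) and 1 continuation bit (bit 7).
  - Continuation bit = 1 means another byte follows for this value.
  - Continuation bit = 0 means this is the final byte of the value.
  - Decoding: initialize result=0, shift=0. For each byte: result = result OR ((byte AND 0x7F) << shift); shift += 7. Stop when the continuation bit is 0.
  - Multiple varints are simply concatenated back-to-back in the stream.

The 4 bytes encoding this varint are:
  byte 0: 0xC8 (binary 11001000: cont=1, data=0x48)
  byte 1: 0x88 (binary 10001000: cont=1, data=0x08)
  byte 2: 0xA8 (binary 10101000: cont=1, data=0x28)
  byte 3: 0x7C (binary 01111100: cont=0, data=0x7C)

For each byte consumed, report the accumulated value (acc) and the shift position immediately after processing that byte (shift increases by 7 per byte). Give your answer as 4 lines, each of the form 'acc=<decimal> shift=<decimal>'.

Answer: acc=72 shift=7
acc=1096 shift=14
acc=656456 shift=21
acc=260703304 shift=28

Derivation:
byte 0=0xC8: payload=0x48=72, contrib = 72<<0 = 72; acc -> 72, shift -> 7
byte 1=0x88: payload=0x08=8, contrib = 8<<7 = 1024; acc -> 1096, shift -> 14
byte 2=0xA8: payload=0x28=40, contrib = 40<<14 = 655360; acc -> 656456, shift -> 21
byte 3=0x7C: payload=0x7C=124, contrib = 124<<21 = 260046848; acc -> 260703304, shift -> 28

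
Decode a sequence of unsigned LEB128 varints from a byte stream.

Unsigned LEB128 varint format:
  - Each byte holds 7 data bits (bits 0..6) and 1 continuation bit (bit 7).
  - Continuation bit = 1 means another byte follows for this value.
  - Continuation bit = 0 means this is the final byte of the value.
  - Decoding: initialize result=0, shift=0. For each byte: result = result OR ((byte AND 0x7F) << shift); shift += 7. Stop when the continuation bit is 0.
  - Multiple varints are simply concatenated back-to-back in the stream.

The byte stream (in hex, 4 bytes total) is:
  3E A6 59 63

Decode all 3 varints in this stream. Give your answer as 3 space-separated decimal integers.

  byte[0]=0x3E cont=0 payload=0x3E=62: acc |= 62<<0 -> acc=62 shift=7 [end]
Varint 1: bytes[0:1] = 3E -> value 62 (1 byte(s))
  byte[1]=0xA6 cont=1 payload=0x26=38: acc |= 38<<0 -> acc=38 shift=7
  byte[2]=0x59 cont=0 payload=0x59=89: acc |= 89<<7 -> acc=11430 shift=14 [end]
Varint 2: bytes[1:3] = A6 59 -> value 11430 (2 byte(s))
  byte[3]=0x63 cont=0 payload=0x63=99: acc |= 99<<0 -> acc=99 shift=7 [end]
Varint 3: bytes[3:4] = 63 -> value 99 (1 byte(s))

Answer: 62 11430 99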